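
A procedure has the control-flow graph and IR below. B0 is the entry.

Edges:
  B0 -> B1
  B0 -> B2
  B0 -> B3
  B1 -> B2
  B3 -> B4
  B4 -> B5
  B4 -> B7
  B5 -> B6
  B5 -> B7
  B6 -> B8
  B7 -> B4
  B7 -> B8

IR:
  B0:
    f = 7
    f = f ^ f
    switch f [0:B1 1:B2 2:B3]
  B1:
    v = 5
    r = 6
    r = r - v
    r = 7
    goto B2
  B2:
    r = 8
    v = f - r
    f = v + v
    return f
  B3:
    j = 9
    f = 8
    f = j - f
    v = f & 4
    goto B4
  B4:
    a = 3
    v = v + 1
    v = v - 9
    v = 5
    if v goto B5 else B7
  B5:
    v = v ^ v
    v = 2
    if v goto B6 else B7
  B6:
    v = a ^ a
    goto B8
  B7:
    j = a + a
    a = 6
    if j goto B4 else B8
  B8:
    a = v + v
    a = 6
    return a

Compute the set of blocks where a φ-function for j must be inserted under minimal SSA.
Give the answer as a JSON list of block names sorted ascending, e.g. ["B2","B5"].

Answer: ["B4", "B8"]

Analysis:
idom tree: B1←B0 B2←B0 B3←B0 B4←B3 B5←B4 B6←B5 B7←B4 B8←B4
Join-block Dom:
  B2: preds {B0,B1}: {B0} ∩ {B0,B1} = {B0}; idom=B0
  B4: preds {B3,B7}: {B0,B3} ∩ {B0,B3,B4,B7} = {B0,B3}; idom=B3
  B7: preds {B4,B5}: {B0,B3,B4} ∩ {B0,B3,B4,B5} = {B0,B3,B4}; idom=B4
  B8: preds {B6,B7}: {B0,B3,B4,B5,B6} ∩ {B0,B3,B4,B7} = {B0,B3,B4}; idom=B4

DF derivation:
  B2←B0: walk · to B0
  B2←B1: walk B1 to B0
  B4←B3: walk · to B3
  B4←B7: walk B7→B4 to B3
  B7←B4: walk · to B4
  B7←B5: walk B5 to B4
  B8←B6: walk B6→B5 to B4
  B8←B7: walk B7 to B4
  DF(B0)=∅
  DF(B1)={B2}
  DF(B2)=∅
  DF(B3)=∅
  DF(B4)={B4}
  DF(B5)={B7,B8}
  DF(B6)={B8}
  DF(B7)={B4,B8}
  DF(B8)=∅

φ for j: defs {B3,B7}
  DF⁺ = {B4,B8}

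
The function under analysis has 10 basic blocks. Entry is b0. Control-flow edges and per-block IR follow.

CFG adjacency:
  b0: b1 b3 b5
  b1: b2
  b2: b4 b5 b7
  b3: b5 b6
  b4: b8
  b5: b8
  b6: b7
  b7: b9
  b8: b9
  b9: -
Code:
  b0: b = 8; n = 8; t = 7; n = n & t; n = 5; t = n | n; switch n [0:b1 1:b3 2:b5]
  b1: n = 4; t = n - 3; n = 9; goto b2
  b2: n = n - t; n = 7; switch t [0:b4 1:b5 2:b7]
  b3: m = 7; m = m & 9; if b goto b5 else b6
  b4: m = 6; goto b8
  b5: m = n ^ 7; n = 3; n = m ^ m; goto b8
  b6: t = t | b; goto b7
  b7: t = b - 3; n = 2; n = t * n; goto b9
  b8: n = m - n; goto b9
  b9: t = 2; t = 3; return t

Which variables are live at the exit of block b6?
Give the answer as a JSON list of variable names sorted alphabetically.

Per-block:
  b0 def {b,n,t} use ∅
  b1 def {n,t} use ∅
  b2 def {n} use {n,t}
  b3 def {m} use {b}
  b4 def {m} use ∅
  b5 def {m,n} use {n}
  b6 def {t} use {b,t}
  b7 def {n,t} use {b}
  b8 def {n} use {m,n}
  b9 def {t} use ∅

Backward fixpoint:
  b0 li=∅ lo={b,n,t}
  b1 li={b} lo={b,n,t}
  b2 li={b,n,t} lo={b,n}
  b3 li={b,n,t} lo={b,n,t}
  b4 li={n} lo={m,n}
  b5 li={n} lo={m,n}
  b6 li={b,t} lo={b}
  b7 li={b} lo=∅
  b8 li={m,n} lo=∅
  b9 li=∅ lo=∅

live-out(b6) = ["b"]

Answer: ["b"]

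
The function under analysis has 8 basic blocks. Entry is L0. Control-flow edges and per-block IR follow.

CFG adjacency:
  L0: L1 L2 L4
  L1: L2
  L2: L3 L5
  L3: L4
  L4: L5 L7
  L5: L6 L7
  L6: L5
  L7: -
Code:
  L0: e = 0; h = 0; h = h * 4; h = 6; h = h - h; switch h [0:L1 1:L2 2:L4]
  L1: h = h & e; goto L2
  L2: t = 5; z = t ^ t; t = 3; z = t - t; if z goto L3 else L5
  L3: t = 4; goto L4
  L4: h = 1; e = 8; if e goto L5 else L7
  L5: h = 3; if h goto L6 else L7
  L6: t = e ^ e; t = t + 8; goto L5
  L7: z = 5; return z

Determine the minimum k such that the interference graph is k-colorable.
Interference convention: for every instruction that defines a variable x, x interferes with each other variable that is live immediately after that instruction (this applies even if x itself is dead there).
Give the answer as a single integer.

Answer: 2

Analysis:
Per-block:
  L0 def {e,h} use ∅
  L1 def {h} use {e,h}
  L2 def {t,z} use ∅
  L3 def {t} use ∅
  L4 def {e,h} use ∅
  L5 def {h} use ∅
  L6 def {t} use {e}
  L7 def {z} use ∅

Live sets:
  L0 li=∅ lo={e,h}
  L1 li={e,h} lo={e}
  L2 li={e} lo={e}
  L3 li=∅ lo=∅
  L4 li=∅ lo={e}
  L5 li={e} lo={e}
  L6 li={e} lo={e}
  L7 li=∅ lo=∅

Interfere edges:
  e — {h,t,z}
  h — {e}
  t — {e}
  z — {e}

Registers:
  clique {e,h} ⇒ need ≥ 2
  assign e→R0 h→R1 t→R1 z→R1 — no edge inside a register ⇒ χ ≤ 2
  χ = 2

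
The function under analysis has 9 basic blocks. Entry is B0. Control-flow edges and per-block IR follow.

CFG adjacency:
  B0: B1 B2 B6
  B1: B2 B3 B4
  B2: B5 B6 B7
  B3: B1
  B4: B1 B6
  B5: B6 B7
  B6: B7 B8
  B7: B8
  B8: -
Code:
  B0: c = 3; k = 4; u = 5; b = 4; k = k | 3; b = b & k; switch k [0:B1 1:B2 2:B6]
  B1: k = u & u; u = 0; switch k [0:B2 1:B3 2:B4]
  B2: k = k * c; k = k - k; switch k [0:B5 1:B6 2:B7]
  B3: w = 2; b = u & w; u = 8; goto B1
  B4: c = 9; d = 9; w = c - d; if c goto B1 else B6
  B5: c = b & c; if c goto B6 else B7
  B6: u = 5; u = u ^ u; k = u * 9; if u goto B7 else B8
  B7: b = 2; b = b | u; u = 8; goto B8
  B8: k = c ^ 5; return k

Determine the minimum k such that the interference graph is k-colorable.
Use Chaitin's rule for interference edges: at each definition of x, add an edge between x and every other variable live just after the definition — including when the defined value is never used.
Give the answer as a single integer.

Per-block:
  B0: def={b,c,k,u} ue=∅
  B1: def={k,u} ue={u}
  B2: def={k} ue={c,k}
  B3: def={b,u,w} ue={u}
  B4: def={c,d,w} ue=∅
  B5: def={c} ue={b,c}
  B6: def={k,u} ue=∅
  B7: def={b,u} ue={u}
  B8: def={k} ue={c}

Liveness:
  B0 li=∅ lo={b,c,k,u}
  B1 li={b,c,u} lo={b,c,k,u}
  B2 li={b,c,k,u} lo={b,c,u}
  B3 li={c,u} lo={b,c,u}
  B4 li={b,u} lo={b,c,u}
  B5 li={b,c,u} lo={c,u}
  B6 li={c} lo={c,u}
  B7 li={c,u} lo={c}
  B8 li={c} lo=∅

Interfere edges:
  b↔{c,d,k,u,w}
  c↔{b,d,k,u,w}
  d↔{b,c,u}
  k↔{b,c,u}
  u↔{b,c,d,k,w}
  w↔{b,c,u}

Registers:
  {b,c,d,u} pairwise interfere (4-clique) ⇒ χ ≥ 4
  assign b→r0 c→r1 d→r3 k→r3 u→r2 w→r3 — no edge inside a register ⇒ χ ≤ 4
  χ = 4

Answer: 4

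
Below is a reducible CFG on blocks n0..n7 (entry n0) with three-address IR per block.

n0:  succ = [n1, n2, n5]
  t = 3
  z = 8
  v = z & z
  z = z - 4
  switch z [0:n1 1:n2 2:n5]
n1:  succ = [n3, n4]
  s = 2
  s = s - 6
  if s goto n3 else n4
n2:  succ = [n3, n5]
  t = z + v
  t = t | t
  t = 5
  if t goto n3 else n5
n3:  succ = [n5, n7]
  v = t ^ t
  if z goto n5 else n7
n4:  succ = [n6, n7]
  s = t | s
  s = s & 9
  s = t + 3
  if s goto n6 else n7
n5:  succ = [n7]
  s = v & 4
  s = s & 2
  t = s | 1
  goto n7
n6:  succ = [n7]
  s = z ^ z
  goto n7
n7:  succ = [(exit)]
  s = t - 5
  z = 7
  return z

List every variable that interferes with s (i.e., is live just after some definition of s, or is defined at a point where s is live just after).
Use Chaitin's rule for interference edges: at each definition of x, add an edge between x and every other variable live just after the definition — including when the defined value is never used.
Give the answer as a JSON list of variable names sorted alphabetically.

Answer: ["t", "z"]

Analysis:
Per-block:
  n0: {t,v,z} / ∅
  n1: {s} / ∅
  n2: {t} / {v,z}
  n3: {v} / {t,z}
  n4: {s} / {s,t}
  n5: {s,t} / {v}
  n6: {s} / {z}
  n7: {s,z} / {t}

Liveness:
  n0: in=∅ out={t,v,z}
  n1: in={t,z} out={s,t,z}
  n2: in={v,z} out={t,v,z}
  n3: in={t,z} out={t,v}
  n4: in={s,t,z} out={t,z}
  n5: in={v} out={t}
  n6: in={t,z} out={t}
  n7: in={t} out=∅

Conflict graph:
  s↔{t,z}
  t↔{s,v,z}
  v↔{t,z}
  z↔{s,t,v}

N(s) = ["t", "z"]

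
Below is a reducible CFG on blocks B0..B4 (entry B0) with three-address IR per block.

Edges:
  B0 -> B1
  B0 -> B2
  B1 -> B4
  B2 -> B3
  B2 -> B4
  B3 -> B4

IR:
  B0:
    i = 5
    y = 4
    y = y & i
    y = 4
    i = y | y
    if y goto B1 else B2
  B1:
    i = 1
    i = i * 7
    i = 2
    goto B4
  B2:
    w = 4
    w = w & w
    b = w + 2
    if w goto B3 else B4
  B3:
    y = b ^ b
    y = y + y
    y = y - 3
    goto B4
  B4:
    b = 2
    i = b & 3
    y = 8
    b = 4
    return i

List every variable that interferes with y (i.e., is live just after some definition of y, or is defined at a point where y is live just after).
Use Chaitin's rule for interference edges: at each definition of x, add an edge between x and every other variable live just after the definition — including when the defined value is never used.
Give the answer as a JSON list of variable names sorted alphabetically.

Answer: ["i"]

Working:
Block summaries:
  B0 def {i,y} use ∅
  B1 def {i} use ∅
  B2 def {b,w} use ∅
  B3 def {y} use {b}
  B4 def {b,i,y} use ∅

Backward fixpoint:
  B0 li=∅ lo=∅
  B1 li=∅ lo=∅
  B2 li=∅ lo={b}
  B3 li={b} lo=∅
  B4 li=∅ lo=∅

Interfere edges:
  b — {i,w}
  i — {b,y}
  w — {b}
  y — {i}

N(y) = ["i"]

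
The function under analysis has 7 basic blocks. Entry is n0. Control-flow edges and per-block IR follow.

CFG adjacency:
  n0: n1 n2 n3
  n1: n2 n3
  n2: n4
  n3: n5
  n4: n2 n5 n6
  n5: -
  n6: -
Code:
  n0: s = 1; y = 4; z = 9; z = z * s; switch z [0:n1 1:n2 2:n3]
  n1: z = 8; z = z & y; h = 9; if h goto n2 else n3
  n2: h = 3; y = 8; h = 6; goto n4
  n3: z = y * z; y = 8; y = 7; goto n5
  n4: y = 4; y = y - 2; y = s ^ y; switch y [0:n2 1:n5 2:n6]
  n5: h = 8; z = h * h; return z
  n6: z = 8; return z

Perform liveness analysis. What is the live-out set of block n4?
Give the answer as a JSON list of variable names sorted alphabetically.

Answer: ["s"]

Derivation:
def/use:
  n0: {s,y,z} / ∅
  n1: {h,z} / {y}
  n2: {h,y} / ∅
  n3: {y,z} / {y,z}
  n4: {y} / {s}
  n5: {h,z} / ∅
  n6: {z} / ∅

Live sets:
  n0 li=∅ lo={s,y,z}
  n1 li={s,y} lo={s,y,z}
  n2 li={s} lo={s}
  n3 li={y,z} lo=∅
  n4 li={s} lo={s}
  n5 li=∅ lo=∅
  n6 li=∅ lo=∅

live-out(n4) = ["s"]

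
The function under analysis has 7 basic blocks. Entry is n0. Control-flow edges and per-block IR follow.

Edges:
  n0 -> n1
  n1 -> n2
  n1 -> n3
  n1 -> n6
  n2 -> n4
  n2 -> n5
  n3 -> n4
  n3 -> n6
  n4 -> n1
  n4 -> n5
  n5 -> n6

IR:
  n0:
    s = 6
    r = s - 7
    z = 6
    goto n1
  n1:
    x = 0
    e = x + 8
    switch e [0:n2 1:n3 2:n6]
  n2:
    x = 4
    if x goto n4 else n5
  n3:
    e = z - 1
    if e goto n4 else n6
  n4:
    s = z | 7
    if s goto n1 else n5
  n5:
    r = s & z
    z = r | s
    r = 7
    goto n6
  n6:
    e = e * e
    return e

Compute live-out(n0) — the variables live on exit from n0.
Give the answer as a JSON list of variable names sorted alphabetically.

Answer: ["s", "z"]

Working:
Per-block:
  n0 def {r,s,z} use ∅
  n1 def {e,x} use ∅
  n2 def {x} use ∅
  n3 def {e} use {z}
  n4 def {s} use {z}
  n5 def {r,z} use {s,z}
  n6 def {e} use {e}

Backward fixpoint:
  live n0: ∅→{s,z}
  live n1: {s,z}→{e,s,z}
  live n2: {e,s,z}→{e,s,z}
  live n3: {z}→{e,z}
  live n4: {e,z}→{e,s,z}
  live n5: {e,s,z}→{e}
  live n6: {e}→∅

live-out(n0) = ["s", "z"]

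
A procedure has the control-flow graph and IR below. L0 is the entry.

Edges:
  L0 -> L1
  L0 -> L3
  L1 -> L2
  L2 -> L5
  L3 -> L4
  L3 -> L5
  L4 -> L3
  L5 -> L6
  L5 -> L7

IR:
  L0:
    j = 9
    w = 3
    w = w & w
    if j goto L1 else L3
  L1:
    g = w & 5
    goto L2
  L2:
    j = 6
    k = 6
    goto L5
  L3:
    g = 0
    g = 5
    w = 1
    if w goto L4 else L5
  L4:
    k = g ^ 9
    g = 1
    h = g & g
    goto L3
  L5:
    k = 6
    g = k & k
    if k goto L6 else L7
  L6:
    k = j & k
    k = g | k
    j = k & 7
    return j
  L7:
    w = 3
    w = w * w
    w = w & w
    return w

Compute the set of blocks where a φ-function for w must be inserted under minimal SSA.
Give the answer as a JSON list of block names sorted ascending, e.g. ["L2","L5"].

idom tree: L1←L0 L2←L1 L3←L0 L4←L3 L5←L0 L6←L5 L7←L5
Dom∩ at merges:
  L3: preds {L0,L4}: {L0} ∩ {L0,L3,L4} = {L0}; idom=L0
  L5: preds {L2,L3}: {L0,L1,L2} ∩ {L0,L3} = {L0}; idom=L0

DF walk-up:
  join L3 pred L0: · stop@L0
  join L3 pred L4: L4→L3 stop@L0
  join L5 pred L2: L2→L1 stop@L0
  join L5 pred L3: L3 stop@L0
  L0: DF=∅
  L1: DF={L5}
  L2: DF={L5}
  L3: DF={L3,L5}
  L4: DF={L3}
  L5: DF=∅
  L6: DF=∅
  L7: DF=∅

φ for w: defs {L0,L3,L7}
  DF⁺ = {L3,L5}

Answer: ["L3", "L5"]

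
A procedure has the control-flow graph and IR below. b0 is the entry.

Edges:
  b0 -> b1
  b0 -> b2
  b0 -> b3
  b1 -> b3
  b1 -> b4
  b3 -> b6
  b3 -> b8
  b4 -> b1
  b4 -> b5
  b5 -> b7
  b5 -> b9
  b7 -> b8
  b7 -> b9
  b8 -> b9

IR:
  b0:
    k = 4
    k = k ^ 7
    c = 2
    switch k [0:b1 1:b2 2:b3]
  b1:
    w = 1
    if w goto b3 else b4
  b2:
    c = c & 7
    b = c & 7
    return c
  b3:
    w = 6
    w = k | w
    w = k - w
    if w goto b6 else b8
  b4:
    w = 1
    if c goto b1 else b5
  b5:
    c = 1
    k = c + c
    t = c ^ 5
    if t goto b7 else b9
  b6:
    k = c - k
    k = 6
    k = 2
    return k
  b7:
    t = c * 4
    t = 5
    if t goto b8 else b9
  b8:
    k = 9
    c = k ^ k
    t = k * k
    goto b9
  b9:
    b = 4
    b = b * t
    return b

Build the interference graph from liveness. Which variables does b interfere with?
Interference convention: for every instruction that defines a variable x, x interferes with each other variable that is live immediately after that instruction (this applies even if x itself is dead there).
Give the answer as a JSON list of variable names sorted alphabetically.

Block summaries:
  b0 def {c,k} use ∅
  b1 def {w} use ∅
  b2 def {b,c} use {c}
  b3 def {w} use {k}
  b4 def {w} use {c}
  b5 def {c,k,t} use ∅
  b6 def {k} use {c,k}
  b7 def {t} use {c}
  b8 def {c,k,t} use ∅
  b9 def {b} use {t}

Liveness:
  live b0: ∅→{c,k}
  live b1: {c,k}→{c,k}
  live b2: {c}→∅
  live b3: {c,k}→{c,k}
  live b4: {c,k}→{c,k}
  live b5: ∅→{c,t}
  live b6: {c,k}→∅
  live b7: {c}→{t}
  live b8: ∅→{t}
  live b9: {t}→∅

Interfere edges:
  b: {c,t}
  c: {b,k,t,w}
  k: {c,w}
  t: {b,c}
  w: {c,k}

N(b) = ["c", "t"]

Answer: ["c", "t"]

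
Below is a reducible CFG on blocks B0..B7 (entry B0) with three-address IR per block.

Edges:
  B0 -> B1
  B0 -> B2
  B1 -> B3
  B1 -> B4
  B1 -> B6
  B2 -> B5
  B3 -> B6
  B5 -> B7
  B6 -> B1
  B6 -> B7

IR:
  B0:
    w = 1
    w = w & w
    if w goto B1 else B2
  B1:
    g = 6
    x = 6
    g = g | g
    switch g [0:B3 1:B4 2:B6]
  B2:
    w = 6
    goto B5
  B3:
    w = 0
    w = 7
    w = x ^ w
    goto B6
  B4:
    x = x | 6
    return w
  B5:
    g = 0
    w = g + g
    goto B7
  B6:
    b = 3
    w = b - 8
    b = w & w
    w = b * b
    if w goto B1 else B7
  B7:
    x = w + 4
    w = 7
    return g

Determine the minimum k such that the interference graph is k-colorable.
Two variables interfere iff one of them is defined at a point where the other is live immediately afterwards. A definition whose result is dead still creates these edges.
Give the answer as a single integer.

def/use:
  B0 def {w} use ∅
  B1 def {g,x} use ∅
  B2 def {w} use ∅
  B3 def {w} use {x}
  B4 def {x} use {w,x}
  B5 def {g,w} use ∅
  B6 def {b,w} use ∅
  B7 def {w,x} use {g,w}

Liveness:
  live B0: ∅→{w}
  live B1: {w}→{g,w,x}
  live B2: ∅→∅
  live B3: {g,x}→{g}
  live B4: {w,x}→∅
  live B5: ∅→{g,w}
  live B6: {g}→{g,w}
  live B7: {g,w}→∅

Conflict graph:
  b: {g}
  g: {b,w,x}
  w: {g,x}
  x: {g,w}

Chromatic number:
  {g,w,x} pairwise interfere (3-clique) ⇒ χ ≥ 3
  3-colouring: r0={g}  r1={b,w}  r2={x}
  χ = 3

Answer: 3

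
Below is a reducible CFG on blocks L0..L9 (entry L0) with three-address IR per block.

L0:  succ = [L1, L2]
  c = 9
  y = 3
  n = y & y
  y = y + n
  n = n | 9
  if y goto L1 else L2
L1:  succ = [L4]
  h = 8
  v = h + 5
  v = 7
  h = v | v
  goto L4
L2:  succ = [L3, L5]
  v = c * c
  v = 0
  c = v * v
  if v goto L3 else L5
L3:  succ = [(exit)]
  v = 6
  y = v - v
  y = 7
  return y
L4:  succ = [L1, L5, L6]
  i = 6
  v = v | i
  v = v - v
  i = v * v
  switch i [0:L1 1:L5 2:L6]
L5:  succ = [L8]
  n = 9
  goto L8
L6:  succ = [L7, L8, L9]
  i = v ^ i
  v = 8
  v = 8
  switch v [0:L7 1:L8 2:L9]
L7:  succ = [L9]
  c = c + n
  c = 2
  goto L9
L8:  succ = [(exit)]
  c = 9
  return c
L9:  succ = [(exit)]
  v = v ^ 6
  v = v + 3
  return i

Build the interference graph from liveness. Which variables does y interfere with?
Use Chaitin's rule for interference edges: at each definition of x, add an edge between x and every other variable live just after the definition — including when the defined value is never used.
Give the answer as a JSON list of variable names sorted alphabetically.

Answer: ["c", "n"]

Analysis:
def/use:
  L0: def={c,n,y} ue=∅
  L1: def={h,v} ue=∅
  L2: def={c,v} ue={c}
  L3: def={v,y} ue=∅
  L4: def={i,v} ue={v}
  L5: def={n} ue=∅
  L6: def={i,v} ue={i,v}
  L7: def={c} ue={c,n}
  L8: def={c} ue=∅
  L9: def={v} ue={i,v}

Backward fixpoint:
  L0 li=∅ lo={c,n}
  L1 li={c,n} lo={c,n,v}
  L2 li={c} lo=∅
  L3 li=∅ lo=∅
  L4 li={c,n,v} lo={c,i,n,v}
  L5 li=∅ lo=∅
  L6 li={c,i,n,v} lo={c,i,n,v}
  L7 li={c,i,n,v} lo={i,v}
  L8 li=∅ lo=∅
  L9 li={i,v} lo=∅

Interference:
  c: {h,i,n,v,y}
  h: {c,n,v}
  i: {c,n,v}
  n: {c,h,i,v,y}
  v: {c,h,i,n}
  y: {c,n}

N(y) = ["c", "n"]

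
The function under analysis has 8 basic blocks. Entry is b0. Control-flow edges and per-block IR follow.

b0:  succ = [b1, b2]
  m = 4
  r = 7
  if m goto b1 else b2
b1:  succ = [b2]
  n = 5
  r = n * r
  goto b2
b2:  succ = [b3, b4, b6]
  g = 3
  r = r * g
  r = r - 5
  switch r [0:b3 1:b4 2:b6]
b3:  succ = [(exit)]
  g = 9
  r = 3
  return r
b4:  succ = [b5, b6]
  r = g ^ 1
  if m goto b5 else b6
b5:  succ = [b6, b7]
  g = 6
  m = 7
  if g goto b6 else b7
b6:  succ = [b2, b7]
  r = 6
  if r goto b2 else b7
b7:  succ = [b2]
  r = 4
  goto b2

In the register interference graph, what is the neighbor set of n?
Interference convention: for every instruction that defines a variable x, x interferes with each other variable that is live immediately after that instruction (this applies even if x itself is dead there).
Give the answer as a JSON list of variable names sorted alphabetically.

Answer: ["m", "r"]

Analysis:
Block summaries:
  b0: {m,r} / ∅
  b1: {n,r} / {r}
  b2: {g,r} / {r}
  b3: {g,r} / ∅
  b4: {r} / {g,m}
  b5: {g,m} / ∅
  b6: {r} / ∅
  b7: {r} / ∅

Liveness:
  b0: in=∅ out={m,r}
  b1: in={m,r} out={m,r}
  b2: in={m,r} out={g,m}
  b3: in=∅ out=∅
  b4: in={g,m} out={m}
  b5: in=∅ out={m}
  b6: in={m} out={m,r}
  b7: in={m} out={m,r}

Interference:
  g — {m,r}
  m — {g,n,r}
  n — {m,r}
  r — {g,m,n}

N(n) = ["m", "r"]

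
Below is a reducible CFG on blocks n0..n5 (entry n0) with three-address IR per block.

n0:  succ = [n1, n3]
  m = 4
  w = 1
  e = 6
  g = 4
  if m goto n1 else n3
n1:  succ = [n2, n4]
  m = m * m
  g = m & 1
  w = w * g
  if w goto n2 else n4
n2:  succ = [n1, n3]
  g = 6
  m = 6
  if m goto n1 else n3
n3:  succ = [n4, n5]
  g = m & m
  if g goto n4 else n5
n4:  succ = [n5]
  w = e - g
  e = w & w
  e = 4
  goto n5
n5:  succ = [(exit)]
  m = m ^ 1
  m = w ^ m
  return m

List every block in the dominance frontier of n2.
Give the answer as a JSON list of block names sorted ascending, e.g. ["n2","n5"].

idom tree: n1←n0 n2←n1 n3←n0 n4←n0 n5←n0
Dom∩ at merges:
  n1: preds {n0,n2}: {n0} ∩ {n0,n1,n2} = {n0}; idom=n0
  n3: preds {n0,n2}: {n0} ∩ {n0,n1,n2} = {n0}; idom=n0
  n4: preds {n1,n3}: {n0,n1} ∩ {n0,n3} = {n0}; idom=n0
  n5: preds {n3,n4}: {n0,n3} ∩ {n0,n4} = {n0}; idom=n0

Frontier:
  n1←n0: walk · to n0
  n1←n2: walk n2→n1 to n0
  n3←n0: walk · to n0
  n3←n2: walk n2→n1 to n0
  n4←n1: walk n1 to n0
  n4←n3: walk n3 to n0
  n5←n3: walk n3 to n0
  n5←n4: walk n4 to n0
  n0: DF=∅
  n1: DF={n1,n3,n4}
  n2: DF={n1,n3}
  n3: DF={n4,n5}
  n4: DF={n5}
  n5: DF=∅

DF(n2) = ["n1", "n3"]

Answer: ["n1", "n3"]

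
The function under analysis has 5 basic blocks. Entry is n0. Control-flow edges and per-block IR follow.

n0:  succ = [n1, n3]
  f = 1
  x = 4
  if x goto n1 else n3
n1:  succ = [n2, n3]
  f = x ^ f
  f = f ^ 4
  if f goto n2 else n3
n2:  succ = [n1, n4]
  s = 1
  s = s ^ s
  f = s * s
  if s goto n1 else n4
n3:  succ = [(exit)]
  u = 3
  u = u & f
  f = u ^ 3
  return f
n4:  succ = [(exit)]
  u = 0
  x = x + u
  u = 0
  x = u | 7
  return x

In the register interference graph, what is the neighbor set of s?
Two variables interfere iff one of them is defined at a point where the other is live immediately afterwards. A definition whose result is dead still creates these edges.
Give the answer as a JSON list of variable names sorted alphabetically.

Block summaries:
  n0: {f,x} / ∅
  n1: {f} / {f,x}
  n2: {f,s} / ∅
  n3: {f,u} / {f}
  n4: {u,x} / {x}

Liveness:
  live n0: ∅→{f,x}
  live n1: {f,x}→{f,x}
  live n2: {x}→{f,x}
  live n3: {f}→∅
  live n4: {x}→∅

Interfere edges:
  f↔{s,u,x}
  s↔{f,x}
  u↔{f,x}
  x↔{f,s,u}

N(s) = ["f", "x"]

Answer: ["f", "x"]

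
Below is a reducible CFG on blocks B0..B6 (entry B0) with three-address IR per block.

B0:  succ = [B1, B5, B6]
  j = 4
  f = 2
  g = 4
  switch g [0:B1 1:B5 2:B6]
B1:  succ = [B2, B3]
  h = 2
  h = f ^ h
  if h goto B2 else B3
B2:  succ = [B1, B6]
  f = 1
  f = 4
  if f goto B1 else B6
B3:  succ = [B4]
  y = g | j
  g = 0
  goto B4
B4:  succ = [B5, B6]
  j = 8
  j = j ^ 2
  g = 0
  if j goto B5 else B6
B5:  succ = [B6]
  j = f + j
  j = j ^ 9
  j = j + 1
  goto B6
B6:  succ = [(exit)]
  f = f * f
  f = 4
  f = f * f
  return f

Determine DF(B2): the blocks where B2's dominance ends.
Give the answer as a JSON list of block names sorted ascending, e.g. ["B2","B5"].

idom tree: B1←B0 B2←B1 B3←B1 B4←B3 B5←B0 B6←B0
Join-block Dom:
  B1: preds {B0,B2}: {B0} ∩ {B0,B1,B2} = {B0}; idom=B0
  B5: preds {B0,B4}: {B0} ∩ {B0,B1,B3,B4} = {B0}; idom=B0
  B6: preds {B0,B2,B4,B5}: {B0} ∩ {B0,B1,B2} ∩ {B0,B1,B3,B4} ∩ {B0,B5} = {B0}; idom=B0

Frontier:
  join B1 pred B0: · stop@B0
  join B1 pred B2: B2→B1 stop@B0
  join B5 pred B0: · stop@B0
  join B5 pred B4: B4→B3→B1 stop@B0
  join B6 pred B0: · stop@B0
  join B6 pred B2: B2→B1 stop@B0
  join B6 pred B4: B4→B3→B1 stop@B0
  join B6 pred B5: B5 stop@B0
  B0 → ∅
  B1 → {B1,B5,B6}
  B2 → {B1,B6}
  B3 → {B5,B6}
  B4 → {B5,B6}
  B5 → {B6}
  B6 → ∅

DF(B2) = ["B1", "B6"]

Answer: ["B1", "B6"]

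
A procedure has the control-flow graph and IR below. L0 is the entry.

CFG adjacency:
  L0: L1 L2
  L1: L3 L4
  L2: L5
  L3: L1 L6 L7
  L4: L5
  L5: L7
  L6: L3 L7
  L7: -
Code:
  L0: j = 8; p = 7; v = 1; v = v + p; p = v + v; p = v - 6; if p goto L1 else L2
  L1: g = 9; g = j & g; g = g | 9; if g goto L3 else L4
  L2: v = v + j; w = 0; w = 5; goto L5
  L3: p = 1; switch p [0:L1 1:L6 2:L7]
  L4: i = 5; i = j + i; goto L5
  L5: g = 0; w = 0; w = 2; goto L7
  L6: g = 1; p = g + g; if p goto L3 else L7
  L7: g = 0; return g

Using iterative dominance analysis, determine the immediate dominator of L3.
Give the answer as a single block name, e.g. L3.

idom tree: L1←L0 L2←L0 L3←L1 L4←L1 L5←L0 L6←L3 L7←L0
Join-block Dom:
  L1: preds {L0,L3}: {L0} ∩ {L0,L1,L3} = {L0}; idom=L0
  L3: preds {L1,L6}: {L0,L1} ∩ {L0,L1,L3,L6} = {L0,L1}; idom=L1
  L5: preds {L2,L4}: {L0,L2} ∩ {L0,L1,L4} = {L0}; idom=L0
  L7: preds {L3,L5,L6}: {L0,L1,L3} ∩ {L0,L5} ∩ {L0,L1,L3,L6} = {L0}; idom=L0

idom(L3) = L1

Answer: L1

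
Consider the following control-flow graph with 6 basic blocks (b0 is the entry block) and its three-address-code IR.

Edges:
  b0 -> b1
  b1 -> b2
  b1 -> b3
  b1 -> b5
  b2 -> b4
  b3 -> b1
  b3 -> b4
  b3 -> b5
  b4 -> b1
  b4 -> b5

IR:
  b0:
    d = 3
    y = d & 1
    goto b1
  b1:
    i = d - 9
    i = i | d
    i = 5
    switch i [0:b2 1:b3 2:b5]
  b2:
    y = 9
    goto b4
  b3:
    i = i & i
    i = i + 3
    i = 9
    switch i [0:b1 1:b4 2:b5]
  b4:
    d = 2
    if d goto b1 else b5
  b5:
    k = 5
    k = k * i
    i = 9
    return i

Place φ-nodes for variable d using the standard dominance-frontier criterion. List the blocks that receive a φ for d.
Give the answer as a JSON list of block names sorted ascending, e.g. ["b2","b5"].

Answer: ["b1", "b5"]

Analysis:
idom tree: b1←b0 b2←b1 b3←b1 b4←b1 b5←b1
Dom∩ at merges:
  b1: preds {b0,b3,b4}: {b0} ∩ {b0,b1,b3} ∩ {b0,b1,b4} = {b0}; idom=b0
  b4: preds {b2,b3}: {b0,b1,b2} ∩ {b0,b1,b3} = {b0,b1}; idom=b1
  b5: preds {b1,b3,b4}: {b0,b1} ∩ {b0,b1,b3} ∩ {b0,b1,b4} = {b0,b1}; idom=b1

Frontier:
  b1←b0: walk · to b0
  b1←b3: walk b3→b1 to b0
  b1←b4: walk b4→b1 to b0
  b4←b2: walk b2 to b1
  b4←b3: walk b3 to b1
  b5←b1: walk · to b1
  b5←b3: walk b3 to b1
  b5←b4: walk b4 to b1
  b0: DF=∅
  b1: DF={b1}
  b2: DF={b4}
  b3: DF={b1,b4,b5}
  b4: DF={b1,b5}
  b5: DF=∅

φ for d: defs {b0,b4}
  DF⁺ = {b1,b5}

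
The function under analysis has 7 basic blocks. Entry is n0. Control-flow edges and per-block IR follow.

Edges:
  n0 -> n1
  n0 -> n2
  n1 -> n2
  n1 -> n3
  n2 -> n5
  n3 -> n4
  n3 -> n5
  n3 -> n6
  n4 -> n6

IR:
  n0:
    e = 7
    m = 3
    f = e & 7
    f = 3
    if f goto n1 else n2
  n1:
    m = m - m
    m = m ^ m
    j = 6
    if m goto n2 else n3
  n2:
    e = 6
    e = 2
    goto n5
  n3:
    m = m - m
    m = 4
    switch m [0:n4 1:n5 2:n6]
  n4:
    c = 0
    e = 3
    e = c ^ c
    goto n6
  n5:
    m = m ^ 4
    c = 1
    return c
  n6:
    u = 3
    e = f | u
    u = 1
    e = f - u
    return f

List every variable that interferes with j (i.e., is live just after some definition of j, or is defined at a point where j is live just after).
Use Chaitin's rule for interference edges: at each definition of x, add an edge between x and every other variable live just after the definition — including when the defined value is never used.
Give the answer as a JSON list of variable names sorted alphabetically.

Per-block:
  n0: {e,f,m} / ∅
  n1: {j,m} / {m}
  n2: {e} / ∅
  n3: {m} / {m}
  n4: {c,e} / ∅
  n5: {c,m} / {m}
  n6: {e,u} / {f}

Liveness:
  n0 li=∅ lo={f,m}
  n1 li={f,m} lo={f,m}
  n2 li={m} lo={m}
  n3 li={f,m} lo={f,m}
  n4 li={f} lo={f}
  n5 li={m} lo=∅
  n6 li={f} lo=∅

Interference:
  c — {e,f}
  e — {c,f,m}
  f — {c,e,j,m,u}
  j — {f,m}
  m — {e,f,j}
  u — {f}

N(j) = ["f", "m"]

Answer: ["f", "m"]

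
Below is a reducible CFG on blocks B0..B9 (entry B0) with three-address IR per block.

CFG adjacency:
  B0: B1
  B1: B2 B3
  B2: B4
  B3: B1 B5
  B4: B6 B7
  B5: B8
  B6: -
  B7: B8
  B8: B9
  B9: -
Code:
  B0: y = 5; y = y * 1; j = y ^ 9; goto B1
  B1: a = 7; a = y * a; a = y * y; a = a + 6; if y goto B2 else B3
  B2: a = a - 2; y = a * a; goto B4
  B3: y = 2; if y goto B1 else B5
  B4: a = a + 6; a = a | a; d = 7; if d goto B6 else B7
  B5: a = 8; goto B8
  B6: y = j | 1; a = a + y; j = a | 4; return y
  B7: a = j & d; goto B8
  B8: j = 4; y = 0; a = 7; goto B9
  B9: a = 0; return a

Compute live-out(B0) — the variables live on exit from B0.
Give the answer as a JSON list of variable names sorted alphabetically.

Answer: ["j", "y"]

Analysis:
def/use:
  B0: {j,y} / ∅
  B1: {a} / {y}
  B2: {a,y} / {a}
  B3: {y} / ∅
  B4: {a,d} / {a}
  B5: {a} / ∅
  B6: {a,j,y} / {a,j}
  B7: {a} / {d,j}
  B8: {a,j,y} / ∅
  B9: {a} / ∅

Backward fixpoint:
  B0: in=∅ out={j,y}
  B1: in={j,y} out={a,j}
  B2: in={a,j} out={a,j}
  B3: in={j} out={j,y}
  B4: in={a,j} out={a,d,j}
  B5: in=∅ out=∅
  B6: in={a,j} out=∅
  B7: in={d,j} out=∅
  B8: in=∅ out=∅
  B9: in=∅ out=∅

live-out(B0) = ["j", "y"]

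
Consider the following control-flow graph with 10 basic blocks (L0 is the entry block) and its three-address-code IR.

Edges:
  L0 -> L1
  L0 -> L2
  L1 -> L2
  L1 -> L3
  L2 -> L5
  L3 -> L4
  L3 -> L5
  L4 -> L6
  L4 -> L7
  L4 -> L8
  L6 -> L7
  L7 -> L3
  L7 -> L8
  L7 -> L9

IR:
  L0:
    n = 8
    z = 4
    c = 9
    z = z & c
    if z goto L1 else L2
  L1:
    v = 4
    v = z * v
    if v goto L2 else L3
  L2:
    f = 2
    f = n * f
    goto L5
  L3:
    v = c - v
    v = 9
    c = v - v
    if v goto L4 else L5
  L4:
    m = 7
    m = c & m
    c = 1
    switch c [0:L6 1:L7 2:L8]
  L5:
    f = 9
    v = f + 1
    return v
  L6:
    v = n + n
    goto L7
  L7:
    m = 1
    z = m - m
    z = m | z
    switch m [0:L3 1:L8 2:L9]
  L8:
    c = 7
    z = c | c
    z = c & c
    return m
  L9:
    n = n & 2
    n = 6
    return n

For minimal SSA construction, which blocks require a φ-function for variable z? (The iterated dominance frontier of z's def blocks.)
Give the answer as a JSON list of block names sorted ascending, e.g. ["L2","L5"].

Answer: ["L3", "L5", "L8"]

Derivation:
idom tree: L1←L0 L2←L0 L3←L1 L4←L3 L5←L0 L6←L4 L7←L4 L8←L4 L9←L7
Dom∩ at merges:
  L2: preds {L0,L1}: {L0} ∩ {L0,L1} = {L0}; idom=L0
  L3: preds {L1,L7}: {L0,L1} ∩ {L0,L1,L3,L4,L7} = {L0,L1}; idom=L1
  L5: preds {L2,L3}: {L0,L2} ∩ {L0,L1,L3} = {L0}; idom=L0
  L7: preds {L4,L6}: {L0,L1,L3,L4} ∩ {L0,L1,L3,L4,L6} = {L0,L1,L3,L4}; idom=L4
  L8: preds {L4,L7}: {L0,L1,L3,L4} ∩ {L0,L1,L3,L4,L7} = {L0,L1,L3,L4}; idom=L4

DF walk-up:
  join L2 pred L0: · stop@L0
  join L2 pred L1: L1 stop@L0
  join L3 pred L1: · stop@L1
  join L3 pred L7: L7→L4→L3 stop@L1
  join L5 pred L2: L2 stop@L0
  join L5 pred L3: L3→L1 stop@L0
  join L7 pred L4: · stop@L4
  join L7 pred L6: L6 stop@L4
  join L8 pred L4: · stop@L4
  join L8 pred L7: L7 stop@L4
  L0: DF=∅
  L1: DF={L2,L5}
  L2: DF={L5}
  L3: DF={L3,L5}
  L4: DF={L3}
  L5: DF=∅
  L6: DF={L7}
  L7: DF={L3,L8}
  L8: DF=∅
  L9: DF=∅

φ for z: defs {L0,L7,L8}
  DF⁺ = {L3,L5,L8}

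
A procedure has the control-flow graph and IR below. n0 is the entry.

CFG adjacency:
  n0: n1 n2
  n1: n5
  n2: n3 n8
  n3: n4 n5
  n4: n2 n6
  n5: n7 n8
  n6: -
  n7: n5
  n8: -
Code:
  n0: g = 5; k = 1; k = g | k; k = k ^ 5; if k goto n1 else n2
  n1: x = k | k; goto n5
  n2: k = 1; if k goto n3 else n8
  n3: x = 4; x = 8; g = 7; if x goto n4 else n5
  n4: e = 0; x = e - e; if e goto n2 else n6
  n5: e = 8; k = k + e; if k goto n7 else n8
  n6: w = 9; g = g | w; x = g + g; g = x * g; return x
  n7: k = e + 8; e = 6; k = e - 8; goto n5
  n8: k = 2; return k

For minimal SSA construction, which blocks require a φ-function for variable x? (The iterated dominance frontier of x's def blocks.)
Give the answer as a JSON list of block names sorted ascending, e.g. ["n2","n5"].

Answer: ["n2", "n5", "n8"]

Analysis:
idom tree: n1←n0 n2←n0 n3←n2 n4←n3 n5←n0 n6←n4 n7←n5 n8←n0
Join-block Dom:
  n2: preds {n0,n4}: {n0} ∩ {n0,n2,n3,n4} = {n0}; idom=n0
  n5: preds {n1,n3,n7}: {n0,n1} ∩ {n0,n2,n3} ∩ {n0,n5,n7} = {n0}; idom=n0
  n8: preds {n2,n5}: {n0,n2} ∩ {n0,n5} = {n0}; idom=n0

Frontier:
  n2←n0: walk · to n0
  n2←n4: walk n4→n3→n2 to n0
  n5←n1: walk n1 to n0
  n5←n3: walk n3→n2 to n0
  n5←n7: walk n7→n5 to n0
  n8←n2: walk n2 to n0
  n8←n5: walk n5 to n0
  n0: DF=∅
  n1: DF={n5}
  n2: DF={n2,n5,n8}
  n3: DF={n2,n5}
  n4: DF={n2}
  n5: DF={n5,n8}
  n6: DF=∅
  n7: DF={n5}
  n8: DF=∅

φ for x: defs {n1,n3,n4,n6}
  DF⁺ = {n2,n5,n8}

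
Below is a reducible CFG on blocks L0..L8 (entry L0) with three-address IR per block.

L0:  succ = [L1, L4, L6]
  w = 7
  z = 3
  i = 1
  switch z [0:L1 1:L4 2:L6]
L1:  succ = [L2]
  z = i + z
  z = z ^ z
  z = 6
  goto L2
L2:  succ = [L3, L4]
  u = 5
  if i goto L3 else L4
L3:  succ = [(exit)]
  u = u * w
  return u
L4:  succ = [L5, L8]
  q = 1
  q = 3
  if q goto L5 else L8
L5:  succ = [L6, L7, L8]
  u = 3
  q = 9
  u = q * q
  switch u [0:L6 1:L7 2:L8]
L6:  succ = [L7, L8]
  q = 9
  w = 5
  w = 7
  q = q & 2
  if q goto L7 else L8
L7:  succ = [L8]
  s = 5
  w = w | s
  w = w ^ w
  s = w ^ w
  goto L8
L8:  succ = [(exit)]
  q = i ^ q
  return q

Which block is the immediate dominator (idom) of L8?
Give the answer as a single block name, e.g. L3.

Answer: L0

Derivation:
idom tree: L1←L0 L2←L1 L3←L2 L4←L0 L5←L4 L6←L0 L7←L0 L8←L0
Join-block Dom:
  L4: preds {L0,L2}: {L0} ∩ {L0,L1,L2} = {L0}; idom=L0
  L6: preds {L0,L5}: {L0} ∩ {L0,L4,L5} = {L0}; idom=L0
  L7: preds {L5,L6}: {L0,L4,L5} ∩ {L0,L6} = {L0}; idom=L0
  L8: preds {L4,L5,L6,L7}: {L0,L4} ∩ {L0,L4,L5} ∩ {L0,L6} ∩ {L0,L7} = {L0}; idom=L0

idom(L8) = L0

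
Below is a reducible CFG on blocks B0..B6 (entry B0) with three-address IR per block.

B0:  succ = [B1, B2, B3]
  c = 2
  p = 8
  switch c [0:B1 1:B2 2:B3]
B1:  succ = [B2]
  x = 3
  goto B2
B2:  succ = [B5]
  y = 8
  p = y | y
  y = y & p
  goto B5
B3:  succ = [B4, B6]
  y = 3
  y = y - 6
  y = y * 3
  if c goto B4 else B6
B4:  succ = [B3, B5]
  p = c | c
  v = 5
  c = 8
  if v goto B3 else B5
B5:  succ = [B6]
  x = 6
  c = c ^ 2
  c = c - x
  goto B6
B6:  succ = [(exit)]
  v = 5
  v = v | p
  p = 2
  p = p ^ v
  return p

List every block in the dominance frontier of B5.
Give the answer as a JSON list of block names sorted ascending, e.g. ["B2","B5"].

idom tree: B1←B0 B2←B0 B3←B0 B4←B3 B5←B0 B6←B0
Join-block Dom:
  B2: preds {B0,B1}: {B0} ∩ {B0,B1} = {B0}; idom=B0
  B3: preds {B0,B4}: {B0} ∩ {B0,B3,B4} = {B0}; idom=B0
  B5: preds {B2,B4}: {B0,B2} ∩ {B0,B3,B4} = {B0}; idom=B0
  B6: preds {B3,B5}: {B0,B3} ∩ {B0,B5} = {B0}; idom=B0

DF walk-up:
  join B2 pred B0: · stop@B0
  join B2 pred B1: B1 stop@B0
  join B3 pred B0: · stop@B0
  join B3 pred B4: B4→B3 stop@B0
  join B5 pred B2: B2 stop@B0
  join B5 pred B4: B4→B3 stop@B0
  join B6 pred B3: B3 stop@B0
  join B6 pred B5: B5 stop@B0
  B0: DF=∅
  B1: DF={B2}
  B2: DF={B5}
  B3: DF={B3,B5,B6}
  B4: DF={B3,B5}
  B5: DF={B6}
  B6: DF=∅

DF(B5) = ["B6"]

Answer: ["B6"]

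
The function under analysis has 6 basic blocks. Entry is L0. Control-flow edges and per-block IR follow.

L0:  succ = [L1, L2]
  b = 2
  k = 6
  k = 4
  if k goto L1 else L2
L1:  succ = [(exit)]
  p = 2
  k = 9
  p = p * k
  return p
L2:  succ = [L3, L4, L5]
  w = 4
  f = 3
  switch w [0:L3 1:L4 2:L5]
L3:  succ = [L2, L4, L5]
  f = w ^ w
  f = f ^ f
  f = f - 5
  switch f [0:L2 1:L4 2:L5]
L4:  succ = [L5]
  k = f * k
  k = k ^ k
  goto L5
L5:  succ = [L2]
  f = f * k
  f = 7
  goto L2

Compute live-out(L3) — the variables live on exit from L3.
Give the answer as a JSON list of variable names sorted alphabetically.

Per-block:
  L0: {b,k} / ∅
  L1: {k,p} / ∅
  L2: {f,w} / ∅
  L3: {f} / {w}
  L4: {k} / {f,k}
  L5: {f} / {f,k}

Backward fixpoint:
  L0: in=∅ out={k}
  L1: in=∅ out=∅
  L2: in={k} out={f,k,w}
  L3: in={k,w} out={f,k}
  L4: in={f,k} out={f,k}
  L5: in={f,k} out={k}

live-out(L3) = ["f", "k"]

Answer: ["f", "k"]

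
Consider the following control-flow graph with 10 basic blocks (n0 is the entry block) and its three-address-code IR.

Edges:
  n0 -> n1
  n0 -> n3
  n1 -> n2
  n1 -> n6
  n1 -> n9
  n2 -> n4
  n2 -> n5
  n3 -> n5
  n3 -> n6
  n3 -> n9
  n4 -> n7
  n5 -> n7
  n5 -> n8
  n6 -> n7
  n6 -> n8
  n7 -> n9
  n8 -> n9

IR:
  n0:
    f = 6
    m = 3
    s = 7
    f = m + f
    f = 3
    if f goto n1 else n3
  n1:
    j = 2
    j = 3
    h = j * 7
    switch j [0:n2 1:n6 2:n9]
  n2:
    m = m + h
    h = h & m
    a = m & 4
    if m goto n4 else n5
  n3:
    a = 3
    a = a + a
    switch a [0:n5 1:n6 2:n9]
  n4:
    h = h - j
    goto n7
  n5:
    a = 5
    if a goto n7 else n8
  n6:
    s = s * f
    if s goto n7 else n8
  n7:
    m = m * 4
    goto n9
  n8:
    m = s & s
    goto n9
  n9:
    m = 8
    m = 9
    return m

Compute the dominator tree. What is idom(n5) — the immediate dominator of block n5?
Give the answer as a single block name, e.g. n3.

Answer: n0

Derivation:
idom tree: n1←n0 n2←n1 n3←n0 n4←n2 n5←n0 n6←n0 n7←n0 n8←n0 n9←n0
Dom at joins:
  n5: preds {n2,n3}: {n0,n1,n2} ∩ {n0,n3} = {n0}; idom=n0
  n6: preds {n1,n3}: {n0,n1} ∩ {n0,n3} = {n0}; idom=n0
  n7: preds {n4,n5,n6}: {n0,n1,n2,n4} ∩ {n0,n5} ∩ {n0,n6} = {n0}; idom=n0
  n8: preds {n5,n6}: {n0,n5} ∩ {n0,n6} = {n0}; idom=n0
  n9: preds {n1,n3,n7,n8}: {n0,n1} ∩ {n0,n3} ∩ {n0,n7} ∩ {n0,n8} = {n0}; idom=n0

idom(n5) = n0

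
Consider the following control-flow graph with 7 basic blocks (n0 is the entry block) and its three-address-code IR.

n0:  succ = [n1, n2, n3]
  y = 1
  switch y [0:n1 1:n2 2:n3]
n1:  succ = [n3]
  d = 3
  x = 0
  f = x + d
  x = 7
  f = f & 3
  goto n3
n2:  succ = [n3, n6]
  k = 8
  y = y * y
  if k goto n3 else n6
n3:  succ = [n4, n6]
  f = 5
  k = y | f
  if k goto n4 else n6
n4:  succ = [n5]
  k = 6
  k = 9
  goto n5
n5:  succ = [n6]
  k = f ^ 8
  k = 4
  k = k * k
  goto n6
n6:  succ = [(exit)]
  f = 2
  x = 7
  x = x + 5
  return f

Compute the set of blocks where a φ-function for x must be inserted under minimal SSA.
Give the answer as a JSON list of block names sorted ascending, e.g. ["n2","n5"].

idom tree: n1←n0 n2←n0 n3←n0 n4←n3 n5←n4 n6←n0
Dom∩ at merges:
  n3: preds {n0,n1,n2}: {n0} ∩ {n0,n1} ∩ {n0,n2} = {n0}; idom=n0
  n6: preds {n2,n3,n5}: {n0,n2} ∩ {n0,n3} ∩ {n0,n3,n4,n5} = {n0}; idom=n0

DF walk-up:
  n3←n0: walk · to n0
  n3←n1: walk n1 to n0
  n3←n2: walk n2 to n0
  n6←n2: walk n2 to n0
  n6←n3: walk n3 to n0
  n6←n5: walk n5→n4→n3 to n0
  DF(n0)=∅
  DF(n1)={n3}
  DF(n2)={n3,n6}
  DF(n3)={n6}
  DF(n4)={n6}
  DF(n5)={n6}
  DF(n6)=∅

φ for x: defs {n1,n6}
  DF⁺ = {n3,n6}

Answer: ["n3", "n6"]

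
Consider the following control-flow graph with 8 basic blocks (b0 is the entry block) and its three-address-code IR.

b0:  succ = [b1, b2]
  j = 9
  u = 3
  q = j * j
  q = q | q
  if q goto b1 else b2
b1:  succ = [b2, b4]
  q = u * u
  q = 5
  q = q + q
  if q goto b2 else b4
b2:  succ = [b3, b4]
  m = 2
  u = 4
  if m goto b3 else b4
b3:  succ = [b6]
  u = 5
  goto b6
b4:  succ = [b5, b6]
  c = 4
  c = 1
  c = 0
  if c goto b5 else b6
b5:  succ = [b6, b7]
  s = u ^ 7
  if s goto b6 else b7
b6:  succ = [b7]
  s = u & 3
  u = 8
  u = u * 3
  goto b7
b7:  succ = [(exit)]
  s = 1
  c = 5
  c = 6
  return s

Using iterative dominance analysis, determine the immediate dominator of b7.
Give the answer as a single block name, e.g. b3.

Answer: b0

Working:
idom tree: b1←b0 b2←b0 b3←b2 b4←b0 b5←b4 b6←b0 b7←b0
Dom at joins:
  b2: preds {b0,b1}: {b0} ∩ {b0,b1} = {b0}; idom=b0
  b4: preds {b1,b2}: {b0,b1} ∩ {b0,b2} = {b0}; idom=b0
  b6: preds {b3,b4,b5}: {b0,b2,b3} ∩ {b0,b4} ∩ {b0,b4,b5} = {b0}; idom=b0
  b7: preds {b5,b6}: {b0,b4,b5} ∩ {b0,b6} = {b0}; idom=b0

idom(b7) = b0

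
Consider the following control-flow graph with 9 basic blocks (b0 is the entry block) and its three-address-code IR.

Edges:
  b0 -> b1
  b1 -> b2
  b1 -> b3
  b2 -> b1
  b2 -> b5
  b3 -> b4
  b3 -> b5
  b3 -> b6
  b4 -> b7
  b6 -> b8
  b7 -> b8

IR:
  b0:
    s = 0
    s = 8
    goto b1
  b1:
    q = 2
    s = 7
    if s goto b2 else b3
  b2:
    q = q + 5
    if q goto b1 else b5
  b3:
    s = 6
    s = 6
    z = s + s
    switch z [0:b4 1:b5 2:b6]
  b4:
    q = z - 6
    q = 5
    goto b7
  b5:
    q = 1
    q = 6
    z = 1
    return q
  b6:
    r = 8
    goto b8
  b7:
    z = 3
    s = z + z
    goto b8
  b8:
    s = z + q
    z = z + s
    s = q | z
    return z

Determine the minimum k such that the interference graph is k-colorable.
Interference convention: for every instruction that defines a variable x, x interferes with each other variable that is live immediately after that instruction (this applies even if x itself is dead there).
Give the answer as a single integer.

Answer: 3

Derivation:
Per-block:
  b0: {s} / ∅
  b1: {q,s} / ∅
  b2: {q} / {q}
  b3: {s,z} / ∅
  b4: {q} / {z}
  b5: {q,z} / ∅
  b6: {r} / ∅
  b7: {s,z} / ∅
  b8: {s,z} / {q,z}

Backward fixpoint:
  b0 li=∅ lo=∅
  b1 li=∅ lo={q}
  b2 li={q} lo=∅
  b3 li={q} lo={q,z}
  b4 li={z} lo={q}
  b5 li=∅ lo=∅
  b6 li={q,z} lo={q,z}
  b7 li={q} lo={q,z}
  b8 li={q,z} lo=∅

Interfere edges:
  q↔{r,s,z}
  r↔{q,z}
  s↔{q,z}
  z↔{q,r,s}

Registers:
  lower bound: {q,r,z} mutually conflict ⇒ χ ≥ 3
  3-colouring: c0={q}  c1={z}  c2={r,s}
  χ = 3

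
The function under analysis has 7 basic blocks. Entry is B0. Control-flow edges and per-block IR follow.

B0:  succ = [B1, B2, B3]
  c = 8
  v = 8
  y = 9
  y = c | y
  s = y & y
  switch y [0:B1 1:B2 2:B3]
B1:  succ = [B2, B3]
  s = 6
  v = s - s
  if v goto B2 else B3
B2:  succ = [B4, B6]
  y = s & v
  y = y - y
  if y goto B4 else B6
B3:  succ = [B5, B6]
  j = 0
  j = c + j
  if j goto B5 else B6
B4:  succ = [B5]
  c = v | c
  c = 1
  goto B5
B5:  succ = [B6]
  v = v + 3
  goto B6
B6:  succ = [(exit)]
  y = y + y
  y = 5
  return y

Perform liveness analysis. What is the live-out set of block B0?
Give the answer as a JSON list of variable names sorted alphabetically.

Answer: ["c", "s", "v", "y"]

Derivation:
Block summaries:
  B0: def={c,s,v,y} ue=∅
  B1: def={s,v} ue=∅
  B2: def={y} ue={s,v}
  B3: def={j} ue={c}
  B4: def={c} ue={c,v}
  B5: def={v} ue={v}
  B6: def={y} ue={y}

Liveness:
  B0 li=∅ lo={c,s,v,y}
  B1 li={c,y} lo={c,s,v,y}
  B2 li={c,s,v} lo={c,v,y}
  B3 li={c,v,y} lo={v,y}
  B4 li={c,v,y} lo={v,y}
  B5 li={v,y} lo={y}
  B6 li={y} lo=∅

live-out(B0) = ["c", "s", "v", "y"]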